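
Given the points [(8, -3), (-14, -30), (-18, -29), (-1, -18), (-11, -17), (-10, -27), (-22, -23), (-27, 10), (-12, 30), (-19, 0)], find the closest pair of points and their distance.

Computing all pairwise distances among 10 points:

d((8, -3), (-14, -30)) = 34.8281
d((8, -3), (-18, -29)) = 36.7696
d((8, -3), (-1, -18)) = 17.4929
d((8, -3), (-11, -17)) = 23.6008
d((8, -3), (-10, -27)) = 30.0
d((8, -3), (-22, -23)) = 36.0555
d((8, -3), (-27, 10)) = 37.3363
d((8, -3), (-12, 30)) = 38.5876
d((8, -3), (-19, 0)) = 27.1662
d((-14, -30), (-18, -29)) = 4.1231 <-- minimum
d((-14, -30), (-1, -18)) = 17.6918
d((-14, -30), (-11, -17)) = 13.3417
d((-14, -30), (-10, -27)) = 5.0
d((-14, -30), (-22, -23)) = 10.6301
d((-14, -30), (-27, 10)) = 42.0595
d((-14, -30), (-12, 30)) = 60.0333
d((-14, -30), (-19, 0)) = 30.4138
d((-18, -29), (-1, -18)) = 20.2485
d((-18, -29), (-11, -17)) = 13.8924
d((-18, -29), (-10, -27)) = 8.2462
d((-18, -29), (-22, -23)) = 7.2111
d((-18, -29), (-27, 10)) = 40.025
d((-18, -29), (-12, 30)) = 59.3043
d((-18, -29), (-19, 0)) = 29.0172
d((-1, -18), (-11, -17)) = 10.0499
d((-1, -18), (-10, -27)) = 12.7279
d((-1, -18), (-22, -23)) = 21.587
d((-1, -18), (-27, 10)) = 38.2099
d((-1, -18), (-12, 30)) = 49.2443
d((-1, -18), (-19, 0)) = 25.4558
d((-11, -17), (-10, -27)) = 10.0499
d((-11, -17), (-22, -23)) = 12.53
d((-11, -17), (-27, 10)) = 31.3847
d((-11, -17), (-12, 30)) = 47.0106
d((-11, -17), (-19, 0)) = 18.7883
d((-10, -27), (-22, -23)) = 12.6491
d((-10, -27), (-27, 10)) = 40.7185
d((-10, -27), (-12, 30)) = 57.0351
d((-10, -27), (-19, 0)) = 28.4605
d((-22, -23), (-27, 10)) = 33.3766
d((-22, -23), (-12, 30)) = 53.9351
d((-22, -23), (-19, 0)) = 23.1948
d((-27, 10), (-12, 30)) = 25.0
d((-27, 10), (-19, 0)) = 12.8062
d((-12, 30), (-19, 0)) = 30.8058

Closest pair: (-14, -30) and (-18, -29) with distance 4.1231

The closest pair is (-14, -30) and (-18, -29) with Euclidean distance 4.1231. For 10 points, brute-force pairwise comparison is shown above. For large n, the divide-and-conquer algorithm (sort by x, recurse on halves, check the dividing strip) achieves O(n log n).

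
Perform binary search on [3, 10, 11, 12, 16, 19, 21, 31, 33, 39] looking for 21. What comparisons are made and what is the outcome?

Binary search for 21 in [3, 10, 11, 12, 16, 19, 21, 31, 33, 39]:

lo=0, hi=9, mid=4, arr[mid]=16 -> 16 < 21, search right half
lo=5, hi=9, mid=7, arr[mid]=31 -> 31 > 21, search left half
lo=5, hi=6, mid=5, arr[mid]=19 -> 19 < 21, search right half
lo=6, hi=6, mid=6, arr[mid]=21 -> Found target at index 6!

Binary search finds 21 at index 6 after 4 comparisons. The search repeatedly halves the search space by comparing with the middle element.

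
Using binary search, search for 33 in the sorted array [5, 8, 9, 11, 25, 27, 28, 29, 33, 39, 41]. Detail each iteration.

Binary search for 33 in [5, 8, 9, 11, 25, 27, 28, 29, 33, 39, 41]:

lo=0, hi=10, mid=5, arr[mid]=27 -> 27 < 33, search right half
lo=6, hi=10, mid=8, arr[mid]=33 -> Found target at index 8!

Binary search finds 33 at index 8 after 2 comparisons. The search repeatedly halves the search space by comparing with the middle element.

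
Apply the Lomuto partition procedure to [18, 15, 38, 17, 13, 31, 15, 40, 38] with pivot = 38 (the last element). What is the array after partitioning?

Lomuto partition with pivot = 38:

Initial array: [18, 15, 38, 17, 13, 31, 15, 40, 38]

arr[0]=18 <= 38: swap with position 0, array becomes [18, 15, 38, 17, 13, 31, 15, 40, 38]
arr[1]=15 <= 38: swap with position 1, array becomes [18, 15, 38, 17, 13, 31, 15, 40, 38]
arr[2]=38 <= 38: swap with position 2, array becomes [18, 15, 38, 17, 13, 31, 15, 40, 38]
arr[3]=17 <= 38: swap with position 3, array becomes [18, 15, 38, 17, 13, 31, 15, 40, 38]
arr[4]=13 <= 38: swap with position 4, array becomes [18, 15, 38, 17, 13, 31, 15, 40, 38]
arr[5]=31 <= 38: swap with position 5, array becomes [18, 15, 38, 17, 13, 31, 15, 40, 38]
arr[6]=15 <= 38: swap with position 6, array becomes [18, 15, 38, 17, 13, 31, 15, 40, 38]
arr[7]=40 > 38: no swap

Place pivot at position 7: [18, 15, 38, 17, 13, 31, 15, 38, 40]
Pivot position: 7

After partitioning with pivot 38, the array becomes [18, 15, 38, 17, 13, 31, 15, 38, 40]. The pivot is placed at index 7. All elements to the left of the pivot are <= 38, and all elements to the right are > 38.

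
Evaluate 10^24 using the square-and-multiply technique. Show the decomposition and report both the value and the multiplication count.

Computing 10^24 by squaring (build up from 10^1; each line after the first costs one multiplication):

10^1 = 10
10^2 = (10^1)^2 = 10^2 = 100
10^3 = 10 * 10^2 = 10 * 100 = 1000
10^6 = (10^3)^2 = 1000^2 = 1000000
10^12 = (10^6)^2 = 1000000^2 = 1000000000000
10^24 = (10^12)^2 = 1000000000000^2 = 1000000000000000000000000

Result: 1000000000000000000000000
Multiplications needed: 5 (5 lines after 10^1)

10^24 = 1000000000000000000000000. Using exponentiation by squaring, this requires 5 multiplications. The key idea: if the exponent is even, square the half-power; if odd, multiply by the base once.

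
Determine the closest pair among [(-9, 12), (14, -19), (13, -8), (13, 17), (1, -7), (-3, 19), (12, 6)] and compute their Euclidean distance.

Computing all pairwise distances among 7 points:

d((-9, 12), (14, -19)) = 38.6005
d((-9, 12), (13, -8)) = 29.7321
d((-9, 12), (13, 17)) = 22.561
d((-9, 12), (1, -7)) = 21.4709
d((-9, 12), (-3, 19)) = 9.2195 <-- minimum
d((-9, 12), (12, 6)) = 21.8403
d((14, -19), (13, -8)) = 11.0454
d((14, -19), (13, 17)) = 36.0139
d((14, -19), (1, -7)) = 17.6918
d((14, -19), (-3, 19)) = 41.6293
d((14, -19), (12, 6)) = 25.0799
d((13, -8), (13, 17)) = 25.0
d((13, -8), (1, -7)) = 12.0416
d((13, -8), (-3, 19)) = 31.3847
d((13, -8), (12, 6)) = 14.0357
d((13, 17), (1, -7)) = 26.8328
d((13, 17), (-3, 19)) = 16.1245
d((13, 17), (12, 6)) = 11.0454
d((1, -7), (-3, 19)) = 26.3059
d((1, -7), (12, 6)) = 17.0294
d((-3, 19), (12, 6)) = 19.8494

Closest pair: (-9, 12) and (-3, 19) with distance 9.2195

The closest pair is (-9, 12) and (-3, 19) with Euclidean distance 9.2195. For 7 points, brute-force pairwise comparison is shown above. For large n, the divide-and-conquer algorithm (sort by x, recurse on halves, check the dividing strip) achieves O(n log n).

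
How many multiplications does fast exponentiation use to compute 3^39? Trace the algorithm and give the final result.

Computing 3^39 by squaring (build up from 3^1; each line after the first costs one multiplication):

3^1 = 3
3^2 = (3^1)^2 = 3^2 = 9
3^4 = (3^2)^2 = 9^2 = 81
3^8 = (3^4)^2 = 81^2 = 6561
3^9 = 3 * 3^8 = 3 * 6561 = 19683
3^18 = (3^9)^2 = 19683^2 = 387420489
3^19 = 3 * 3^18 = 3 * 387420489 = 1162261467
3^38 = (3^19)^2 = 1162261467^2 = 1350851717672992089
3^39 = 3 * 3^38 = 3 * 1350851717672992089 = 4052555153018976267

Result: 4052555153018976267
Multiplications needed: 8 (8 lines after 3^1)

3^39 = 4052555153018976267. Using exponentiation by squaring, this requires 8 multiplications. The key idea: if the exponent is even, square the half-power; if odd, multiply by the base once.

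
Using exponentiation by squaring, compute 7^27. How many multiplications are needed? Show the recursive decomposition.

Computing 7^27 by squaring (build up from 7^1; each line after the first costs one multiplication):

7^1 = 7
7^2 = (7^1)^2 = 7^2 = 49
7^3 = 7 * 7^2 = 7 * 49 = 343
7^6 = (7^3)^2 = 343^2 = 117649
7^12 = (7^6)^2 = 117649^2 = 13841287201
7^13 = 7 * 7^12 = 7 * 13841287201 = 96889010407
7^26 = (7^13)^2 = 96889010407^2 = 9387480337647754305649
7^27 = 7 * 7^26 = 7 * 9387480337647754305649 = 65712362363534280139543

Result: 65712362363534280139543
Multiplications needed: 7 (7 lines after 7^1)

7^27 = 65712362363534280139543. Using exponentiation by squaring, this requires 7 multiplications. The key idea: if the exponent is even, square the half-power; if odd, multiply by the base once.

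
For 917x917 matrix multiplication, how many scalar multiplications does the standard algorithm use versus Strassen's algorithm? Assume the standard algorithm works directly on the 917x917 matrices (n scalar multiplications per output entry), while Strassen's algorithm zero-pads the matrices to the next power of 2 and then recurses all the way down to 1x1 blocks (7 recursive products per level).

Matrix multiplication for 917x917 matrices:

Strassen's algorithm requires power-of-2 dimensions. Pad 917x917 to 1024x1024 (next power of 2).

Standard algorithm: 917^3 = 771095213 multiplications
Strassen's algorithm: 7^(log2(1024)) = 7^10 = 282475249 multiplications
Savings: 771095213 - 282475249 = 488619964 multiplications

Standard: 771095213 multiplications (917^3). Strassen: 282475249 multiplications (7^10, after padding to 1024x1024). Strassen reduces 8 recursive multiplications to 7 at each level.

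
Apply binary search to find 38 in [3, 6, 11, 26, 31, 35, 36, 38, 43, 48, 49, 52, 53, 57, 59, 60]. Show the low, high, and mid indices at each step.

Binary search for 38 in [3, 6, 11, 26, 31, 35, 36, 38, 43, 48, 49, 52, 53, 57, 59, 60]:

lo=0, hi=15, mid=7, arr[mid]=38 -> Found target at index 7!

Binary search finds 38 at index 7 after 1 comparisons. The search repeatedly halves the search space by comparing with the middle element.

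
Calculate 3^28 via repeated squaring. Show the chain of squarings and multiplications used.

Computing 3^28 by squaring (build up from 3^1; each line after the first costs one multiplication):

3^1 = 3
3^2 = (3^1)^2 = 3^2 = 9
3^3 = 3 * 3^2 = 3 * 9 = 27
3^6 = (3^3)^2 = 27^2 = 729
3^7 = 3 * 3^6 = 3 * 729 = 2187
3^14 = (3^7)^2 = 2187^2 = 4782969
3^28 = (3^14)^2 = 4782969^2 = 22876792454961

Result: 22876792454961
Multiplications needed: 6 (6 lines after 3^1)

3^28 = 22876792454961. Using exponentiation by squaring, this requires 6 multiplications. The key idea: if the exponent is even, square the half-power; if odd, multiply by the base once.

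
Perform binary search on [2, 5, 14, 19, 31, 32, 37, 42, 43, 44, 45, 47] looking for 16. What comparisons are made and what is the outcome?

Binary search for 16 in [2, 5, 14, 19, 31, 32, 37, 42, 43, 44, 45, 47]:

lo=0, hi=11, mid=5, arr[mid]=32 -> 32 > 16, search left half
lo=0, hi=4, mid=2, arr[mid]=14 -> 14 < 16, search right half
lo=3, hi=4, mid=3, arr[mid]=19 -> 19 > 16, search left half
lo=3 > hi=2, target 16 not found

Binary search determines that 16 is not in the array after 3 comparisons. The search space was exhausted without finding the target.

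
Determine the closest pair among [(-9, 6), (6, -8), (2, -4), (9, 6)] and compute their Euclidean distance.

Computing all pairwise distances among 4 points:

d((-9, 6), (6, -8)) = 20.5183
d((-9, 6), (2, -4)) = 14.8661
d((-9, 6), (9, 6)) = 18.0
d((6, -8), (2, -4)) = 5.6569 <-- minimum
d((6, -8), (9, 6)) = 14.3178
d((2, -4), (9, 6)) = 12.2066

Closest pair: (6, -8) and (2, -4) with distance 5.6569

The closest pair is (6, -8) and (2, -4) with Euclidean distance 5.6569. For 4 points, brute-force pairwise comparison is shown above. For large n, the divide-and-conquer algorithm (sort by x, recurse on halves, check the dividing strip) achieves O(n log n).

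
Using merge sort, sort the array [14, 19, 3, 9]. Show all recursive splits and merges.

Merge sort trace:

Split: [14, 19, 3, 9] -> [14, 19] and [3, 9]
  Split: [14, 19] -> [14] and [19]
  Merge: [14] + [19] -> [14, 19]
  Split: [3, 9] -> [3] and [9]
  Merge: [3] + [9] -> [3, 9]
Merge: [14, 19] + [3, 9] -> [3, 9, 14, 19]

Final sorted array: [3, 9, 14, 19]

The merge sort proceeds by recursively splitting the array and merging sorted halves.
After all merges, the sorted array is [3, 9, 14, 19].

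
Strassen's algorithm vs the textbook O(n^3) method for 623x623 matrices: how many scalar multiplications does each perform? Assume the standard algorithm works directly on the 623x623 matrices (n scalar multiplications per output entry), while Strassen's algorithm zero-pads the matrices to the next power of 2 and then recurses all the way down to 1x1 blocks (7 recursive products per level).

Matrix multiplication for 623x623 matrices:

Strassen's algorithm requires power-of-2 dimensions. Pad 623x623 to 1024x1024 (next power of 2).

Standard algorithm: 623^3 = 241804367 multiplications
Strassen's algorithm: 7^(log2(1024)) = 7^10 = 282475249 multiplications
Difference: 241804367 - 282475249 = -40670882 (Strassen uses MORE here due to padding overhead — for small or just-over-power-of-2 n, padding can outweigh the per-level savings)

Standard: 241804367 multiplications (623^3). Strassen: 282475249 multiplications (7^10, after padding to 1024x1024). Strassen reduces 8 recursive multiplications to 7 at each level.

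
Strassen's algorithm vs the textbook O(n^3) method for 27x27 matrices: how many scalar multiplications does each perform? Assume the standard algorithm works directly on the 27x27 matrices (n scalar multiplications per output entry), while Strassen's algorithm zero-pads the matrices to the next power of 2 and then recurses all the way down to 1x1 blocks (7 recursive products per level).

Matrix multiplication for 27x27 matrices:

Strassen's algorithm requires power-of-2 dimensions. Pad 27x27 to 32x32 (next power of 2).

Standard algorithm: 27^3 = 19683 multiplications
Strassen's algorithm: 7^(log2(32)) = 7^5 = 16807 multiplications
Savings: 19683 - 16807 = 2876 multiplications

Standard: 19683 multiplications (27^3). Strassen: 16807 multiplications (7^5, after padding to 32x32). Strassen reduces 8 recursive multiplications to 7 at each level.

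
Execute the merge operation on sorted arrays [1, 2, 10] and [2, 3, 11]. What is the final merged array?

Merging process:

Compare 1 vs 2: take 1 from left. Merged: [1]
Compare 2 vs 2: take 2 from left. Merged: [1, 2]
Compare 10 vs 2: take 2 from right. Merged: [1, 2, 2]
Compare 10 vs 3: take 3 from right. Merged: [1, 2, 2, 3]
Compare 10 vs 11: take 10 from left. Merged: [1, 2, 2, 3, 10]
Append remaining from right: [11]. Merged: [1, 2, 2, 3, 10, 11]

Final merged array: [1, 2, 2, 3, 10, 11]
Total comparisons: 5

The merged array is [1, 2, 2, 3, 10, 11], requiring 5 comparisons. The merge step runs in O(n) time where n is the total number of elements.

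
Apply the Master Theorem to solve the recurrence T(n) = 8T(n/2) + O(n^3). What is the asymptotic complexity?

Master Theorem for T(n) = 8T(n/2) + O(n^3):

a = 8, b = 2, c = 3
log_b(a) = log_2(8) = 3.0000

Case 2: c = 3 = log_2(8) = 3.0000
T(n) = O(n^3 log n) = O(n^3 log n)

For T(n) = 8T(n/2) + O(n^3): log_2(8) = 3.0000. This is Case 2 of the Master Theorem (c = log_b(a), equal work at all levels), giving O(n^3 log n).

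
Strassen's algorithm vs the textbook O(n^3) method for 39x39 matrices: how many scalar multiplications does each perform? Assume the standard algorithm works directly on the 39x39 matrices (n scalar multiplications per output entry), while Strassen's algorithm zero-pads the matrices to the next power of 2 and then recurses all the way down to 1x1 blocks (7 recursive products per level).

Matrix multiplication for 39x39 matrices:

Strassen's algorithm requires power-of-2 dimensions. Pad 39x39 to 64x64 (next power of 2).

Standard algorithm: 39^3 = 59319 multiplications
Strassen's algorithm: 7^(log2(64)) = 7^6 = 117649 multiplications
Difference: 59319 - 117649 = -58330 (Strassen uses MORE here due to padding overhead — for small or just-over-power-of-2 n, padding can outweigh the per-level savings)

Standard: 59319 multiplications (39^3). Strassen: 117649 multiplications (7^6, after padding to 64x64). Strassen reduces 8 recursive multiplications to 7 at each level.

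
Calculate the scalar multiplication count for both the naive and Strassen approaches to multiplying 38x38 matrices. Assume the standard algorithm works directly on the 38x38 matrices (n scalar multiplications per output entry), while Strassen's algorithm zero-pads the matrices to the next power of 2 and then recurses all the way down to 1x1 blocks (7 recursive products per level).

Matrix multiplication for 38x38 matrices:

Strassen's algorithm requires power-of-2 dimensions. Pad 38x38 to 64x64 (next power of 2).

Standard algorithm: 38^3 = 54872 multiplications
Strassen's algorithm: 7^(log2(64)) = 7^6 = 117649 multiplications
Difference: 54872 - 117649 = -62777 (Strassen uses MORE here due to padding overhead — for small or just-over-power-of-2 n, padding can outweigh the per-level savings)

Standard: 54872 multiplications (38^3). Strassen: 117649 multiplications (7^6, after padding to 64x64). Strassen reduces 8 recursive multiplications to 7 at each level.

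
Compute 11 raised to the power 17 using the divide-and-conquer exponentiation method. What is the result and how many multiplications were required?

Computing 11^17 by squaring (build up from 11^1; each line after the first costs one multiplication):

11^1 = 11
11^2 = (11^1)^2 = 11^2 = 121
11^4 = (11^2)^2 = 121^2 = 14641
11^8 = (11^4)^2 = 14641^2 = 214358881
11^16 = (11^8)^2 = 214358881^2 = 45949729863572161
11^17 = 11 * 11^16 = 11 * 45949729863572161 = 505447028499293771

Result: 505447028499293771
Multiplications needed: 5 (5 lines after 11^1)

11^17 = 505447028499293771. Using exponentiation by squaring, this requires 5 multiplications. The key idea: if the exponent is even, square the half-power; if odd, multiply by the base once.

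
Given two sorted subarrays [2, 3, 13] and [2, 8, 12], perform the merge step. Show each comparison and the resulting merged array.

Merging process:

Compare 2 vs 2: take 2 from left. Merged: [2]
Compare 3 vs 2: take 2 from right. Merged: [2, 2]
Compare 3 vs 8: take 3 from left. Merged: [2, 2, 3]
Compare 13 vs 8: take 8 from right. Merged: [2, 2, 3, 8]
Compare 13 vs 12: take 12 from right. Merged: [2, 2, 3, 8, 12]
Append remaining from left: [13]. Merged: [2, 2, 3, 8, 12, 13]

Final merged array: [2, 2, 3, 8, 12, 13]
Total comparisons: 5

The merged array is [2, 2, 3, 8, 12, 13], requiring 5 comparisons. The merge step runs in O(n) time where n is the total number of elements.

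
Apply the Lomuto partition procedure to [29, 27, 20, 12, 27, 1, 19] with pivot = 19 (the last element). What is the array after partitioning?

Lomuto partition with pivot = 19:

Initial array: [29, 27, 20, 12, 27, 1, 19]

arr[0]=29 > 19: no swap
arr[1]=27 > 19: no swap
arr[2]=20 > 19: no swap
arr[3]=12 <= 19: swap with position 0, array becomes [12, 27, 20, 29, 27, 1, 19]
arr[4]=27 > 19: no swap
arr[5]=1 <= 19: swap with position 1, array becomes [12, 1, 20, 29, 27, 27, 19]

Place pivot at position 2: [12, 1, 19, 29, 27, 27, 20]
Pivot position: 2

After partitioning with pivot 19, the array becomes [12, 1, 19, 29, 27, 27, 20]. The pivot is placed at index 2. All elements to the left of the pivot are <= 19, and all elements to the right are > 19.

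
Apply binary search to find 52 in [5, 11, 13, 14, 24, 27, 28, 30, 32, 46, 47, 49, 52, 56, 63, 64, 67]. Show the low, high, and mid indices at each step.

Binary search for 52 in [5, 11, 13, 14, 24, 27, 28, 30, 32, 46, 47, 49, 52, 56, 63, 64, 67]:

lo=0, hi=16, mid=8, arr[mid]=32 -> 32 < 52, search right half
lo=9, hi=16, mid=12, arr[mid]=52 -> Found target at index 12!

Binary search finds 52 at index 12 after 2 comparisons. The search repeatedly halves the search space by comparing with the middle element.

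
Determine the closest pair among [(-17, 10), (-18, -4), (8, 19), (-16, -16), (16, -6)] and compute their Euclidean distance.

Computing all pairwise distances among 5 points:

d((-17, 10), (-18, -4)) = 14.0357
d((-17, 10), (8, 19)) = 26.5707
d((-17, 10), (-16, -16)) = 26.0192
d((-17, 10), (16, -6)) = 36.6742
d((-18, -4), (8, 19)) = 34.7131
d((-18, -4), (-16, -16)) = 12.1655 <-- minimum
d((-18, -4), (16, -6)) = 34.0588
d((8, 19), (-16, -16)) = 42.4382
d((8, 19), (16, -6)) = 26.2488
d((-16, -16), (16, -6)) = 33.5261

Closest pair: (-18, -4) and (-16, -16) with distance 12.1655

The closest pair is (-18, -4) and (-16, -16) with Euclidean distance 12.1655. For 5 points, brute-force pairwise comparison is shown above. For large n, the divide-and-conquer algorithm (sort by x, recurse on halves, check the dividing strip) achieves O(n log n).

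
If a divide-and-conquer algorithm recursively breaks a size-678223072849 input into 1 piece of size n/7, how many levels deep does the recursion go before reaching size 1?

For divide and conquer with division factor 7:

Problem sizes at each level:
Level 0: 678223072849
Level 1: 96889010407
Level 2: 13841287201
Level 3: 1977326743
Level 4: 282475249
Level 5: 40353607
Level 6: 5764801
Level 7: 823543
Level 8: 117649
Level 9: 16807
Level 10: 2401
Level 11: 343
Level 12: 49
Level 13: 7
Level 14: 1

The root is level 0 and the size-1 base case is level 14 (the tree spans levels 0 through 14, i.e. 15 levels counting the root), so the depth is the number of divisions: log_7(678223072849) = 14

The recursion tree depth is log_7(678223072849) = 14. At each level, the problem size is divided by 7, so it takes 14 divisions to reduce to a base case of size 1. The algorithm makes 1 recursive call at each level.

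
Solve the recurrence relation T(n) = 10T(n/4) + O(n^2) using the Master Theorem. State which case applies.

Master Theorem for T(n) = 10T(n/4) + O(n^2):

a = 10, b = 4, c = 2
log_b(a) = log_4(10) = 1.6610

Case 3: c = 2 > log_4(10) = 1.6610
T(n) = O(n^2) = O(n^2)

For T(n) = 10T(n/4) + O(n^2): log_4(10) = 1.6610. This is Case 3 of the Master Theorem (c > log_b(a), work dominated by root), giving O(n^2).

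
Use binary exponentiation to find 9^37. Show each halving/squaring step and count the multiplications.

Computing 9^37 by squaring (build up from 9^1; each line after the first costs one multiplication):

9^1 = 9
9^2 = (9^1)^2 = 9^2 = 81
9^4 = (9^2)^2 = 81^2 = 6561
9^8 = (9^4)^2 = 6561^2 = 43046721
9^9 = 9 * 9^8 = 9 * 43046721 = 387420489
9^18 = (9^9)^2 = 387420489^2 = 150094635296999121
9^36 = (9^18)^2 = 150094635296999121^2 = 22528399544939174411840147874772641
9^37 = 9 * 9^36 = 9 * 22528399544939174411840147874772641 = 202755595904452569706561330872953769

Result: 202755595904452569706561330872953769
Multiplications needed: 7 (7 lines after 9^1)

9^37 = 202755595904452569706561330872953769. Using exponentiation by squaring, this requires 7 multiplications. The key idea: if the exponent is even, square the half-power; if odd, multiply by the base once.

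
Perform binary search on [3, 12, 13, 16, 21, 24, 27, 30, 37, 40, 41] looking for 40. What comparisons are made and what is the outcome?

Binary search for 40 in [3, 12, 13, 16, 21, 24, 27, 30, 37, 40, 41]:

lo=0, hi=10, mid=5, arr[mid]=24 -> 24 < 40, search right half
lo=6, hi=10, mid=8, arr[mid]=37 -> 37 < 40, search right half
lo=9, hi=10, mid=9, arr[mid]=40 -> Found target at index 9!

Binary search finds 40 at index 9 after 3 comparisons. The search repeatedly halves the search space by comparing with the middle element.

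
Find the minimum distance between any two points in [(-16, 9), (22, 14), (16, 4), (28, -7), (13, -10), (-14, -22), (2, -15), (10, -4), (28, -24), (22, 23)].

Computing all pairwise distances among 10 points:

d((-16, 9), (22, 14)) = 38.3275
d((-16, 9), (16, 4)) = 32.3883
d((-16, 9), (28, -7)) = 46.8188
d((-16, 9), (13, -10)) = 34.6699
d((-16, 9), (-14, -22)) = 31.0644
d((-16, 9), (2, -15)) = 30.0
d((-16, 9), (10, -4)) = 29.0689
d((-16, 9), (28, -24)) = 55.0
d((-16, 9), (22, 23)) = 40.4969
d((22, 14), (16, 4)) = 11.6619
d((22, 14), (28, -7)) = 21.8403
d((22, 14), (13, -10)) = 25.632
d((22, 14), (-14, -22)) = 50.9117
d((22, 14), (2, -15)) = 35.2278
d((22, 14), (10, -4)) = 21.6333
d((22, 14), (28, -24)) = 38.4708
d((22, 14), (22, 23)) = 9.0
d((16, 4), (28, -7)) = 16.2788
d((16, 4), (13, -10)) = 14.3178
d((16, 4), (-14, -22)) = 39.6989
d((16, 4), (2, -15)) = 23.6008
d((16, 4), (10, -4)) = 10.0
d((16, 4), (28, -24)) = 30.4631
d((16, 4), (22, 23)) = 19.9249
d((28, -7), (13, -10)) = 15.2971
d((28, -7), (-14, -22)) = 44.5982
d((28, -7), (2, -15)) = 27.2029
d((28, -7), (10, -4)) = 18.2483
d((28, -7), (28, -24)) = 17.0
d((28, -7), (22, 23)) = 30.5941
d((13, -10), (-14, -22)) = 29.5466
d((13, -10), (2, -15)) = 12.083
d((13, -10), (10, -4)) = 6.7082 <-- minimum
d((13, -10), (28, -24)) = 20.5183
d((13, -10), (22, 23)) = 34.2053
d((-14, -22), (2, -15)) = 17.4642
d((-14, -22), (10, -4)) = 30.0
d((-14, -22), (28, -24)) = 42.0476
d((-14, -22), (22, 23)) = 57.6281
d((2, -15), (10, -4)) = 13.6015
d((2, -15), (28, -24)) = 27.5136
d((2, -15), (22, 23)) = 42.9418
d((10, -4), (28, -24)) = 26.9072
d((10, -4), (22, 23)) = 29.5466
d((28, -24), (22, 23)) = 47.3814

Closest pair: (13, -10) and (10, -4) with distance 6.7082

The closest pair is (13, -10) and (10, -4) with Euclidean distance 6.7082. For 10 points, brute-force pairwise comparison is shown above. For large n, the divide-and-conquer algorithm (sort by x, recurse on halves, check the dividing strip) achieves O(n log n).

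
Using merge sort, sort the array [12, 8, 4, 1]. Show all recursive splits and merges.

Merge sort trace:

Split: [12, 8, 4, 1] -> [12, 8] and [4, 1]
  Split: [12, 8] -> [12] and [8]
  Merge: [12] + [8] -> [8, 12]
  Split: [4, 1] -> [4] and [1]
  Merge: [4] + [1] -> [1, 4]
Merge: [8, 12] + [1, 4] -> [1, 4, 8, 12]

Final sorted array: [1, 4, 8, 12]

The merge sort proceeds by recursively splitting the array and merging sorted halves.
After all merges, the sorted array is [1, 4, 8, 12].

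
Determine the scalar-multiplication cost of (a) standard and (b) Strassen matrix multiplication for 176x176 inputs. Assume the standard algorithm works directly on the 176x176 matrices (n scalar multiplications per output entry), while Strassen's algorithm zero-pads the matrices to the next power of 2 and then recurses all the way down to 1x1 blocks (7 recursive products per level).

Matrix multiplication for 176x176 matrices:

Strassen's algorithm requires power-of-2 dimensions. Pad 176x176 to 256x256 (next power of 2).

Standard algorithm: 176^3 = 5451776 multiplications
Strassen's algorithm: 7^(log2(256)) = 7^8 = 5764801 multiplications
Difference: 5451776 - 5764801 = -313025 (Strassen uses MORE here due to padding overhead — for small or just-over-power-of-2 n, padding can outweigh the per-level savings)

Standard: 5451776 multiplications (176^3). Strassen: 5764801 multiplications (7^8, after padding to 256x256). Strassen reduces 8 recursive multiplications to 7 at each level.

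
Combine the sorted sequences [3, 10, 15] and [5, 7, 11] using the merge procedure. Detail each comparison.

Merging process:

Compare 3 vs 5: take 3 from left. Merged: [3]
Compare 10 vs 5: take 5 from right. Merged: [3, 5]
Compare 10 vs 7: take 7 from right. Merged: [3, 5, 7]
Compare 10 vs 11: take 10 from left. Merged: [3, 5, 7, 10]
Compare 15 vs 11: take 11 from right. Merged: [3, 5, 7, 10, 11]
Append remaining from left: [15]. Merged: [3, 5, 7, 10, 11, 15]

Final merged array: [3, 5, 7, 10, 11, 15]
Total comparisons: 5

The merged array is [3, 5, 7, 10, 11, 15], requiring 5 comparisons. The merge step runs in O(n) time where n is the total number of elements.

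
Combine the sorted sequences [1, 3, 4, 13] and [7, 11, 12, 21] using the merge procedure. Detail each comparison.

Merging process:

Compare 1 vs 7: take 1 from left. Merged: [1]
Compare 3 vs 7: take 3 from left. Merged: [1, 3]
Compare 4 vs 7: take 4 from left. Merged: [1, 3, 4]
Compare 13 vs 7: take 7 from right. Merged: [1, 3, 4, 7]
Compare 13 vs 11: take 11 from right. Merged: [1, 3, 4, 7, 11]
Compare 13 vs 12: take 12 from right. Merged: [1, 3, 4, 7, 11, 12]
Compare 13 vs 21: take 13 from left. Merged: [1, 3, 4, 7, 11, 12, 13]
Append remaining from right: [21]. Merged: [1, 3, 4, 7, 11, 12, 13, 21]

Final merged array: [1, 3, 4, 7, 11, 12, 13, 21]
Total comparisons: 7

The merged array is [1, 3, 4, 7, 11, 12, 13, 21], requiring 7 comparisons. The merge step runs in O(n) time where n is the total number of elements.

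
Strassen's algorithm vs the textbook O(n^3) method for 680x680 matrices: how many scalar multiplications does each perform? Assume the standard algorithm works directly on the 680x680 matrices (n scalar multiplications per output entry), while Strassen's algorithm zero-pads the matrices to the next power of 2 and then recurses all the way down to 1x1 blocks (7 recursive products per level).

Matrix multiplication for 680x680 matrices:

Strassen's algorithm requires power-of-2 dimensions. Pad 680x680 to 1024x1024 (next power of 2).

Standard algorithm: 680^3 = 314432000 multiplications
Strassen's algorithm: 7^(log2(1024)) = 7^10 = 282475249 multiplications
Savings: 314432000 - 282475249 = 31956751 multiplications

Standard: 314432000 multiplications (680^3). Strassen: 282475249 multiplications (7^10, after padding to 1024x1024). Strassen reduces 8 recursive multiplications to 7 at each level.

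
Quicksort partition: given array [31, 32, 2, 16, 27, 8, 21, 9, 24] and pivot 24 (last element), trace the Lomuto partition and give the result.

Lomuto partition with pivot = 24:

Initial array: [31, 32, 2, 16, 27, 8, 21, 9, 24]

arr[0]=31 > 24: no swap
arr[1]=32 > 24: no swap
arr[2]=2 <= 24: swap with position 0, array becomes [2, 32, 31, 16, 27, 8, 21, 9, 24]
arr[3]=16 <= 24: swap with position 1, array becomes [2, 16, 31, 32, 27, 8, 21, 9, 24]
arr[4]=27 > 24: no swap
arr[5]=8 <= 24: swap with position 2, array becomes [2, 16, 8, 32, 27, 31, 21, 9, 24]
arr[6]=21 <= 24: swap with position 3, array becomes [2, 16, 8, 21, 27, 31, 32, 9, 24]
arr[7]=9 <= 24: swap with position 4, array becomes [2, 16, 8, 21, 9, 31, 32, 27, 24]

Place pivot at position 5: [2, 16, 8, 21, 9, 24, 32, 27, 31]
Pivot position: 5

After partitioning with pivot 24, the array becomes [2, 16, 8, 21, 9, 24, 32, 27, 31]. The pivot is placed at index 5. All elements to the left of the pivot are <= 24, and all elements to the right are > 24.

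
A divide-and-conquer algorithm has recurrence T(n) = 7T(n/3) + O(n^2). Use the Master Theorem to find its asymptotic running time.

Master Theorem for T(n) = 7T(n/3) + O(n^2):

a = 7, b = 3, c = 2
log_b(a) = log_3(7) = 1.7712

Case 3: c = 2 > log_3(7) = 1.7712
T(n) = O(n^2) = O(n^2)

For T(n) = 7T(n/3) + O(n^2): log_3(7) = 1.7712. This is Case 3 of the Master Theorem (c > log_b(a), work dominated by root), giving O(n^2).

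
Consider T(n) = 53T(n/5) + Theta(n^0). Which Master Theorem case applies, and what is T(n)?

Master Theorem for T(n) = 53T(n/5) + O(n^0):

a = 53, b = 5, c = 0
log_b(a) = log_5(53) = 2.4669

Case 1: c = 0 < log_5(53) = 2.4669
T(n) = O(n^(log_5 53))

For T(n) = 53T(n/5) + O(n^0): log_5(53) = 2.4669. This is Case 1 of the Master Theorem (c < log_b(a), work dominated by leaves), giving O(n^(log_5 53)).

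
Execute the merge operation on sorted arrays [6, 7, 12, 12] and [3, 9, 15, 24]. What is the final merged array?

Merging process:

Compare 6 vs 3: take 3 from right. Merged: [3]
Compare 6 vs 9: take 6 from left. Merged: [3, 6]
Compare 7 vs 9: take 7 from left. Merged: [3, 6, 7]
Compare 12 vs 9: take 9 from right. Merged: [3, 6, 7, 9]
Compare 12 vs 15: take 12 from left. Merged: [3, 6, 7, 9, 12]
Compare 12 vs 15: take 12 from left. Merged: [3, 6, 7, 9, 12, 12]
Append remaining from right: [15, 24]. Merged: [3, 6, 7, 9, 12, 12, 15, 24]

Final merged array: [3, 6, 7, 9, 12, 12, 15, 24]
Total comparisons: 6

The merged array is [3, 6, 7, 9, 12, 12, 15, 24], requiring 6 comparisons. The merge step runs in O(n) time where n is the total number of elements.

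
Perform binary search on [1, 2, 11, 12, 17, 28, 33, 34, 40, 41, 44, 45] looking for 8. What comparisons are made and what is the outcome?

Binary search for 8 in [1, 2, 11, 12, 17, 28, 33, 34, 40, 41, 44, 45]:

lo=0, hi=11, mid=5, arr[mid]=28 -> 28 > 8, search left half
lo=0, hi=4, mid=2, arr[mid]=11 -> 11 > 8, search left half
lo=0, hi=1, mid=0, arr[mid]=1 -> 1 < 8, search right half
lo=1, hi=1, mid=1, arr[mid]=2 -> 2 < 8, search right half
lo=2 > hi=1, target 8 not found

Binary search determines that 8 is not in the array after 4 comparisons. The search space was exhausted without finding the target.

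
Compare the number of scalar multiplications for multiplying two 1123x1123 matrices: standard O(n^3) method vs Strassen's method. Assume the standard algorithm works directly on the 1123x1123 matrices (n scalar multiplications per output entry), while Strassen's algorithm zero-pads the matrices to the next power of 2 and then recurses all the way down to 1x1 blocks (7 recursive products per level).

Matrix multiplication for 1123x1123 matrices:

Strassen's algorithm requires power-of-2 dimensions. Pad 1123x1123 to 2048x2048 (next power of 2).

Standard algorithm: 1123^3 = 1416247867 multiplications
Strassen's algorithm: 7^(log2(2048)) = 7^11 = 1977326743 multiplications
Difference: 1416247867 - 1977326743 = -561078876 (Strassen uses MORE here due to padding overhead — for small or just-over-power-of-2 n, padding can outweigh the per-level savings)

Standard: 1416247867 multiplications (1123^3). Strassen: 1977326743 multiplications (7^11, after padding to 2048x2048). Strassen reduces 8 recursive multiplications to 7 at each level.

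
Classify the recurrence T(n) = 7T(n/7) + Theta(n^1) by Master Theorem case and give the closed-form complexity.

Master Theorem for T(n) = 7T(n/7) + O(n^1):

a = 7, b = 7, c = 1
log_b(a) = log_7(7) = 1.0000

Case 2: c = 1 = log_7(7) = 1.0000
T(n) = O(n^1 log n) = O(n log n)

For T(n) = 7T(n/7) + O(n^1): log_7(7) = 1.0000. This is Case 2 of the Master Theorem (c = log_b(a), equal work at all levels), giving O(n log n).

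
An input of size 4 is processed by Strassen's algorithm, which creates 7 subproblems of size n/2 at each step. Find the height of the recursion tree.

For divide and conquer with division factor 2:

Problem sizes at each level:
Level 0: 4
Level 1: 2
Level 2: 1

The root is level 0 and the size-1 base case is level 2 (the tree spans levels 0 through 2, i.e. 3 levels counting the root), so the depth is the number of divisions: log_2(4) = 2

The recursion tree depth is log_2(4) = 2. At each level, the problem size is divided by 2, so it takes 2 divisions to reduce to a base case of size 1. The algorithm makes 7 recursive calls at each level.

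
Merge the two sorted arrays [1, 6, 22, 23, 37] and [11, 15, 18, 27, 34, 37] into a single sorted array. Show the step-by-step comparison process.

Merging process:

Compare 1 vs 11: take 1 from left. Merged: [1]
Compare 6 vs 11: take 6 from left. Merged: [1, 6]
Compare 22 vs 11: take 11 from right. Merged: [1, 6, 11]
Compare 22 vs 15: take 15 from right. Merged: [1, 6, 11, 15]
Compare 22 vs 18: take 18 from right. Merged: [1, 6, 11, 15, 18]
Compare 22 vs 27: take 22 from left. Merged: [1, 6, 11, 15, 18, 22]
Compare 23 vs 27: take 23 from left. Merged: [1, 6, 11, 15, 18, 22, 23]
Compare 37 vs 27: take 27 from right. Merged: [1, 6, 11, 15, 18, 22, 23, 27]
Compare 37 vs 34: take 34 from right. Merged: [1, 6, 11, 15, 18, 22, 23, 27, 34]
Compare 37 vs 37: take 37 from left. Merged: [1, 6, 11, 15, 18, 22, 23, 27, 34, 37]
Append remaining from right: [37]. Merged: [1, 6, 11, 15, 18, 22, 23, 27, 34, 37, 37]

Final merged array: [1, 6, 11, 15, 18, 22, 23, 27, 34, 37, 37]
Total comparisons: 10

The merged array is [1, 6, 11, 15, 18, 22, 23, 27, 34, 37, 37], requiring 10 comparisons. The merge step runs in O(n) time where n is the total number of elements.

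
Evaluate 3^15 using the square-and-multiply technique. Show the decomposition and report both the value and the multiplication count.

Computing 3^15 by squaring (build up from 3^1; each line after the first costs one multiplication):

3^1 = 3
3^2 = (3^1)^2 = 3^2 = 9
3^3 = 3 * 3^2 = 3 * 9 = 27
3^6 = (3^3)^2 = 27^2 = 729
3^7 = 3 * 3^6 = 3 * 729 = 2187
3^14 = (3^7)^2 = 2187^2 = 4782969
3^15 = 3 * 3^14 = 3 * 4782969 = 14348907

Result: 14348907
Multiplications needed: 6 (6 lines after 3^1)

3^15 = 14348907. Using exponentiation by squaring, this requires 6 multiplications. The key idea: if the exponent is even, square the half-power; if odd, multiply by the base once.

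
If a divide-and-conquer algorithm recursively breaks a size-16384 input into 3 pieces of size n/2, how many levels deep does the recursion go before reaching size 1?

For divide and conquer with division factor 2:

Problem sizes at each level:
Level 0: 16384
Level 1: 8192
Level 2: 4096
Level 3: 2048
Level 4: 1024
Level 5: 512
Level 6: 256
Level 7: 128
Level 8: 64
Level 9: 32
Level 10: 16
Level 11: 8
Level 12: 4
Level 13: 2
Level 14: 1

The root is level 0 and the size-1 base case is level 14 (the tree spans levels 0 through 14, i.e. 15 levels counting the root), so the depth is the number of divisions: log_2(16384) = 14

The recursion tree depth is log_2(16384) = 14. At each level, the problem size is divided by 2, so it takes 14 divisions to reduce to a base case of size 1. The algorithm makes 3 recursive calls at each level.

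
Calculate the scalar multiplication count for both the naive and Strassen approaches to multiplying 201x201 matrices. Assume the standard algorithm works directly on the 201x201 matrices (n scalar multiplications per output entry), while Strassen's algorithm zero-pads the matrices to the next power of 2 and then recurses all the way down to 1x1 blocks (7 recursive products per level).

Matrix multiplication for 201x201 matrices:

Strassen's algorithm requires power-of-2 dimensions. Pad 201x201 to 256x256 (next power of 2).

Standard algorithm: 201^3 = 8120601 multiplications
Strassen's algorithm: 7^(log2(256)) = 7^8 = 5764801 multiplications
Savings: 8120601 - 5764801 = 2355800 multiplications

Standard: 8120601 multiplications (201^3). Strassen: 5764801 multiplications (7^8, after padding to 256x256). Strassen reduces 8 recursive multiplications to 7 at each level.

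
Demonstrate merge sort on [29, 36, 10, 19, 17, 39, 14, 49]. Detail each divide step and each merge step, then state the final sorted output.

Merge sort trace:

Split: [29, 36, 10, 19, 17, 39, 14, 49] -> [29, 36, 10, 19] and [17, 39, 14, 49]
  Split: [29, 36, 10, 19] -> [29, 36] and [10, 19]
    Split: [29, 36] -> [29] and [36]
    Merge: [29] + [36] -> [29, 36]
    Split: [10, 19] -> [10] and [19]
    Merge: [10] + [19] -> [10, 19]
  Merge: [29, 36] + [10, 19] -> [10, 19, 29, 36]
  Split: [17, 39, 14, 49] -> [17, 39] and [14, 49]
    Split: [17, 39] -> [17] and [39]
    Merge: [17] + [39] -> [17, 39]
    Split: [14, 49] -> [14] and [49]
    Merge: [14] + [49] -> [14, 49]
  Merge: [17, 39] + [14, 49] -> [14, 17, 39, 49]
Merge: [10, 19, 29, 36] + [14, 17, 39, 49] -> [10, 14, 17, 19, 29, 36, 39, 49]

Final sorted array: [10, 14, 17, 19, 29, 36, 39, 49]

The merge sort proceeds by recursively splitting the array and merging sorted halves.
After all merges, the sorted array is [10, 14, 17, 19, 29, 36, 39, 49].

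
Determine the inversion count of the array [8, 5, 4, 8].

Finding inversions in [8, 5, 4, 8]:

(0, 1): arr[0]=8 > arr[1]=5
(0, 2): arr[0]=8 > arr[2]=4
(1, 2): arr[1]=5 > arr[2]=4

Total inversions: 3

The array has 3 inversion(s): (0,1), (0,2), (1,2). Each pair (i,j) satisfies i < j and arr[i] > arr[j].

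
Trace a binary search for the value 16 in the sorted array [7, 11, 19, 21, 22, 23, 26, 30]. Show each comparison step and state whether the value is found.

Binary search for 16 in [7, 11, 19, 21, 22, 23, 26, 30]:

lo=0, hi=7, mid=3, arr[mid]=21 -> 21 > 16, search left half
lo=0, hi=2, mid=1, arr[mid]=11 -> 11 < 16, search right half
lo=2, hi=2, mid=2, arr[mid]=19 -> 19 > 16, search left half
lo=2 > hi=1, target 16 not found

Binary search determines that 16 is not in the array after 3 comparisons. The search space was exhausted without finding the target.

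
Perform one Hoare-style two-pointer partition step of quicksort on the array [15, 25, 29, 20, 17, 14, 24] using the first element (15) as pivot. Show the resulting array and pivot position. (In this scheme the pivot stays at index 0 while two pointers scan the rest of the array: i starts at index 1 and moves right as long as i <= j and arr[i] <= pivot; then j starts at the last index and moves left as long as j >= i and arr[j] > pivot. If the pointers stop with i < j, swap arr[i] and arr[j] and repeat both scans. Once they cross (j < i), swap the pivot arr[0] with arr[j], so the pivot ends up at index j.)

Hoare-style two-pointer partition with pivot = 15:

Initial array: [15, 25, 29, 20, 17, 14, 24]

Pointers start at i = 1, j = 6.
i stops at index 1 (arr[1]=25 > 15), j stops at index 5 (arr[5]=14 <= 15): swap arr[1] and arr[5], array becomes [15, 14, 29, 20, 17, 25, 24]
i ends at 2, j ends at 1: the pointers have crossed (j < i), so scanning stops.

Swap pivot arr[0] with arr[1] to place pivot at position 1: [14, 15, 29, 20, 17, 25, 24]
Pivot position: 1

After partitioning with pivot 15, the array becomes [14, 15, 29, 20, 17, 25, 24]. The pivot is placed at index 1. All elements to the left of the pivot are <= 15, and all elements to the right are > 15.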